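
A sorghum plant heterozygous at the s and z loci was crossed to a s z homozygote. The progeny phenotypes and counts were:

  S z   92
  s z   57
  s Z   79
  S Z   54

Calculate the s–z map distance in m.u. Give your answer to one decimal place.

39.4 m.u.

The two most frequent classes, S z (92) and s Z (79), are the parental types, so the F1 was S z / s Z.
The recombinant classes are S Z and s z: 54 + 57 = 111.
Recombination frequency = 111/282 = 0.3936 ≈ 39.4%, i.e. 39.4 m.u.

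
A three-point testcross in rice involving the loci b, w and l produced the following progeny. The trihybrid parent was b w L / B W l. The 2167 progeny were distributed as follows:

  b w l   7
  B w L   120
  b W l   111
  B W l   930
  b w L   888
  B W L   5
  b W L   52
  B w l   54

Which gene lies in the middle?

The two rarest classes, b w l and B W L, are the double crossovers. Comparing them with the parentals, only the l allele has switched, so l is the middle locus and the order is b – l – w.

l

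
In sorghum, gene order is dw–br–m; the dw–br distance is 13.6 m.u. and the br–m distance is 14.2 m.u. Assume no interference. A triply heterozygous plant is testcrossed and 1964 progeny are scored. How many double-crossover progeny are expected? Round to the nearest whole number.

38

Map distances give recombination frequencies of 0.136 and 0.142 for the two intervals.
With no interference, expected double-crossover frequency = 0.136 × 0.142 = 0.01931.
Expected number = 0.01931 × 1964 = 37.93 ≈ 38.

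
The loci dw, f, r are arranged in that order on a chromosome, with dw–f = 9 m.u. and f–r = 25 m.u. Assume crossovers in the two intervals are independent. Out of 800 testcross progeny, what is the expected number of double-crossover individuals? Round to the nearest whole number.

18

Map distances give recombination frequencies of 0.090 and 0.250 for the two intervals.
With no interference, expected double-crossover frequency = 0.090 × 0.250 = 0.02250.
Expected number = 0.02250 × 800 = 18.00 ≈ 18.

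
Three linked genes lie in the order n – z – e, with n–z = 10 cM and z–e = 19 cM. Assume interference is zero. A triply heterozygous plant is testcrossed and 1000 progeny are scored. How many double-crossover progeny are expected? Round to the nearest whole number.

Map distances give recombination frequencies of 0.100 and 0.190 for the two intervals.
With no interference, expected double-crossover frequency = 0.100 × 0.190 = 0.01900.
Expected number = 0.01900 × 1000 = 19.00 ≈ 19.

19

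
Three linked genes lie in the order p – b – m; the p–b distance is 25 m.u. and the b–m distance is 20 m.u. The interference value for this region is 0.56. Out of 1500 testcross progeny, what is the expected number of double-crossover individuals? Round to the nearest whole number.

33

Map distances give recombination frequencies of 0.250 and 0.200 for the two intervals.
With interference 0.56 (so coincidence = 0.44), expected double-crossover frequency = 0.250 × 0.200 × 0.44 = 0.02200.
Expected number = 0.02200 × 1500 = 33.00 ≈ 33.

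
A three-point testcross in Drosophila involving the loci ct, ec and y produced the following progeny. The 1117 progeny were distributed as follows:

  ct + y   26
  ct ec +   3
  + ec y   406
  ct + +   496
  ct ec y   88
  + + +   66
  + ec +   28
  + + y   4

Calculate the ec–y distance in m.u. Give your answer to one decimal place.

5.5 m.u.

The two most frequent reciprocal classes, + ec y and ct + +, are the parental types, so the F1 was + ec y / ct + +.
The two rarest classes, + + y and ct ec +, are the double crossovers. Comparing them with the parentals, only the ec allele has switched, so ec is the middle locus and the order is ct – ec – y.
Crossovers in the ec–y interval produce the single-crossover classes + ec + and ct + y (28 + 26 = 54) plus the double crossovers (7).
RF(ec–y) = (54 + 7) / 1117 = 61/1117 = 0.0546 → 5.5 m.u.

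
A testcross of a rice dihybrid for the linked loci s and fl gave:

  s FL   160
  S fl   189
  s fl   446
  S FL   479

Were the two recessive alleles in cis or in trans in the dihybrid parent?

cis

The two most frequent classes are S FL (479) and s fl (446); these are the parental (non-recombinant) types.
So the F1 carried S FL on one chromosome and s fl on the other — the recessive alleles are on the same chromosome (cis / coupling).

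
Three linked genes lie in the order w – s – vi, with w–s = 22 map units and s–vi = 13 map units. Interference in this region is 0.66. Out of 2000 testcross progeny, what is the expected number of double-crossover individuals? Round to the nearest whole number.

Map distances give recombination frequencies of 0.220 and 0.130 for the two intervals.
With interference 0.66 (so coincidence = 0.34), expected double-crossover frequency = 0.220 × 0.130 × 0.34 = 0.00972.
Expected number = 0.00972 × 2000 = 19.45 ≈ 19.

19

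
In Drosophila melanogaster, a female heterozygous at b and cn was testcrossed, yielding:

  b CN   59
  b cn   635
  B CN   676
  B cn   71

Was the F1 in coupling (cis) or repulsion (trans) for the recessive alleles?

The two most frequent classes are B CN (676) and b cn (635); these are the parental (non-recombinant) types.
So the F1 carried B CN on one chromosome and b cn on the other — the recessive alleles are on the same chromosome (cis / coupling).

cis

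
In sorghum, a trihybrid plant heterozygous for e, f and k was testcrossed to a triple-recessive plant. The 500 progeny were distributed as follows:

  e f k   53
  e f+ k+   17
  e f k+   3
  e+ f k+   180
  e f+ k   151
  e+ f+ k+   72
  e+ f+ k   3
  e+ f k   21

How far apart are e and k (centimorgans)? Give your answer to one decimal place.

The two most frequent reciprocal classes, e f+ k and e+ f k+, are the parental types, so the F1 was e f+ k / e+ f k+.
The two rarest classes, e+ f+ k and e f k+, are the double crossovers. Comparing them with the parentals, only the e allele has switched, so e is the middle locus and the order is f – e – k.
Crossovers in the e–k interval produce the single-crossover classes e f+ k+ and e+ f k (17 + 21 = 38) plus the double crossovers (6).
RF(e–k) = (38 + 6) / 500 = 44/500 = 0.0880 → 8.8 centimorgans.

8.8 centimorgans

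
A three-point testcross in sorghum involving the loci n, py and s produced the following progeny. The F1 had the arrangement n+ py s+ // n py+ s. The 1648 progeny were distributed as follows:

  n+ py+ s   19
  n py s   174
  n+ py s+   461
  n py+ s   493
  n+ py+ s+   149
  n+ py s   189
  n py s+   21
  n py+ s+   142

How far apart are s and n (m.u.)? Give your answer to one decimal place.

The two rarest classes, n py s+ and n+ py+ s, are the double crossovers. Comparing them with the parentals, only the n allele has switched, so n is the middle locus and the order is s – n – py.
Crossovers in the s–n interval produce the single-crossover classes n+ py s and n py+ s+ (189 + 142 = 331) plus the double crossovers (40).
RF(s–n) = (331 + 40) / 1648 = 371/1648 = 0.2251 → 22.5 m.u.

22.5 m.u.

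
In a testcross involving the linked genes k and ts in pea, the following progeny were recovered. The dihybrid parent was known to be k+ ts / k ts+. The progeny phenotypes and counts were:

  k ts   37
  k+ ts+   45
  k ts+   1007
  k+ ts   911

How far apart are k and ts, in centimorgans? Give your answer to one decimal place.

4.1 centimorgans

The recombinant classes are k+ ts+ and k ts: 45 + 37 = 82.
Recombination frequency = 82/2000 = 0.0410 ≈ 4.1%, i.e. 4.1 centimorgans.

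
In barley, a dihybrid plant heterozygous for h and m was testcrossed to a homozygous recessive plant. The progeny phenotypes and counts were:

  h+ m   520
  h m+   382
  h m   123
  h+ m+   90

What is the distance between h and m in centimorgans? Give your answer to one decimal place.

The two most frequent classes, h+ m (520) and h m+ (382), are the parental types, so the F1 was h+ m / h m+.
The recombinant classes are h+ m+ and h m: 90 + 123 = 213.
Recombination frequency = 213/1115 = 0.1910 ≈ 19.1%, i.e. 19.1 centimorgans.

19.1 centimorgans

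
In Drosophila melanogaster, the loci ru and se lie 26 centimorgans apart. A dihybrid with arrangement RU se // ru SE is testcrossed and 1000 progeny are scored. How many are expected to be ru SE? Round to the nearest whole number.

370

A map distance of 26 centimorgans corresponds to a recombination frequency of 0.260.
The F1 is RU se / ru SE, so ru SE is a parental gamete class with expected frequency (1 − r)/2 = 0.740/2 = 0.3700.
Expected number = 0.3700 × 1000 = 370.00 ≈ 370.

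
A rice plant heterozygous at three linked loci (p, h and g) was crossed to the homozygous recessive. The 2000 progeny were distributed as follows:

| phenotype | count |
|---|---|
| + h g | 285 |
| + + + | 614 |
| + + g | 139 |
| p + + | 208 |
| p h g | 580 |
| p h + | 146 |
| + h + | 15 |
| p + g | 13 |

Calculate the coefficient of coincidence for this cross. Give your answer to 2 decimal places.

The two most frequent reciprocal classes, p h g and + + +, are the parental types, so the F1 was p h g / + + +.
The two rarest classes, p + g and + h +, are the double crossovers. Comparing them with the parentals, only the h allele has switched, so h is the middle locus and the order is p – h – g.
p–h: (493 + 28)/2000 = 0.2605; h–g: (285 + 28)/2000 = 0.1565.
Expected DCO frequency = 0.2605 × 0.1565 ≈ 0.04077; observed = 28/2000 ≈ 0.01400.
Coefficient of coincidence = 0.01400/0.04077 ≈ 0.34.

0.34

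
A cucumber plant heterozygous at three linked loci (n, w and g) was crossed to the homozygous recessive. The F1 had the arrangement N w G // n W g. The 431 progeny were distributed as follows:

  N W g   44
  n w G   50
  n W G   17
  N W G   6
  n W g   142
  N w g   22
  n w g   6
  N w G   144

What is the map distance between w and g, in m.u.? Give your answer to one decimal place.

The two rarest classes, N W G and n w g, are the double crossovers. Comparing them with the parentals, only the w allele has switched, so w is the middle locus and the order is g – w – n.
Crossovers in the g–w interval produce the single-crossover classes N w g and n W G (22 + 17 = 39) plus the double crossovers (12).
RF(g–w) = (39 + 12) / 431 = 51/431 = 0.1183 → 11.8 m.u.

11.8 m.u.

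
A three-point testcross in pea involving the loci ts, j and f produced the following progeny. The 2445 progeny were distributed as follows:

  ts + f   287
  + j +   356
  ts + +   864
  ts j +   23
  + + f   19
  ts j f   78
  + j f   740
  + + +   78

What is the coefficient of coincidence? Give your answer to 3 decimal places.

The two most frequent reciprocal classes, + j f and ts + +, are the parental types, so the F1 was + j f / ts + +.
The two rarest classes, + + f and ts j +, are the double crossovers. Comparing them with the parentals, only the j allele has switched, so j is the middle locus and the order is ts – j – f.
ts–j: (156 + 42)/2445 = 0.0810; j–f: (643 + 42)/2445 = 0.2802.
Expected DCO frequency = 0.0810 × 0.2802 ≈ 0.02270; observed = 42/2445 ≈ 0.01718.
Coefficient of coincidence = 0.01718/0.02270 ≈ 0.757.

0.757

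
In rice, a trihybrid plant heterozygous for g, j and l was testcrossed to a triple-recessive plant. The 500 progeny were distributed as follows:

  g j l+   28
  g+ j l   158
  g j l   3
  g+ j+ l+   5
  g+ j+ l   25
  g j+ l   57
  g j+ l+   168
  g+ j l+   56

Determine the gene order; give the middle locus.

The two most frequent reciprocal classes, g j+ l+ and g+ j l, are the parental types, so the F1 was g j+ l+ / g+ j l.
The two rarest classes, g+ j+ l+ and g j l, are the double crossovers. Comparing them with the parentals, only the g allele has switched, so g is the middle locus and the order is l – g – j.

g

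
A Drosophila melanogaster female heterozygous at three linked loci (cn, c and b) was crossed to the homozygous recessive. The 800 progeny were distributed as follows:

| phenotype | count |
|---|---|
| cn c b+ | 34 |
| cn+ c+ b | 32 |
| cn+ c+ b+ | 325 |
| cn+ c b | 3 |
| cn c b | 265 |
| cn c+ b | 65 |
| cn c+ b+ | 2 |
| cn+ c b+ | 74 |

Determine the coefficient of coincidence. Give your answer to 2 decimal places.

The two most frequent reciprocal classes, cn c b and cn+ c+ b+, are the parental types, so the F1 was cn c b / cn+ c+ b+.
The two rarest classes, cn+ c b and cn c+ b+, are the double crossovers. Comparing them with the parentals, only the cn allele has switched, so cn is the middle locus and the order is b – cn – c.
b–cn: (66 + 5)/800 = 0.0887; cn–c: (139 + 5)/800 = 0.1800.
Expected DCO frequency = 0.0887 × 0.1800 ≈ 0.01597; observed = 5/800 ≈ 0.00625.
Coefficient of coincidence = 0.00625/0.01597 ≈ 0.39.

0.39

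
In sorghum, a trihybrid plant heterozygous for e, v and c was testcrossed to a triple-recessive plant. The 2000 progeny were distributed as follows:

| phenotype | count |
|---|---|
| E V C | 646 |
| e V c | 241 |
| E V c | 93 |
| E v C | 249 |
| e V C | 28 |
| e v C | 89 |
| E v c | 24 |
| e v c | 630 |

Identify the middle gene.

The two most frequent reciprocal classes, e v c and E V C, are the parental types, so the F1 was e v c / E V C.
The two rarest classes, E v c and e V C, are the double crossovers. Comparing them with the parentals, only the e allele has switched, so e is the middle locus and the order is v – e – c.

e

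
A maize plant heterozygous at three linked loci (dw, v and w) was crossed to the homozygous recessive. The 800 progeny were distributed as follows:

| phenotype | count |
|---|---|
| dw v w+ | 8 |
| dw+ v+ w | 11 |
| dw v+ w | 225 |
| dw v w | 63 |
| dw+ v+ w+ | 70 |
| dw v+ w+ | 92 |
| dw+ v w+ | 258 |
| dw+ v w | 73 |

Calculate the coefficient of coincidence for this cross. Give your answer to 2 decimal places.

The two most frequent reciprocal classes, dw v+ w and dw+ v w+, are the parental types, so the F1 was dw v+ w / dw+ v w+.
The two rarest classes, dw+ v+ w and dw v w+, are the double crossovers. Comparing them with the parentals, only the dw allele has switched, so dw is the middle locus and the order is v – dw – w.
v–dw: (133 + 19)/800 = 0.1900; dw–w: (165 + 19)/800 = 0.2300.
Expected DCO frequency = 0.1900 × 0.2300 ≈ 0.04370; observed = 19/800 ≈ 0.02375.
Coefficient of coincidence = 0.02375/0.04370 ≈ 0.54.

0.54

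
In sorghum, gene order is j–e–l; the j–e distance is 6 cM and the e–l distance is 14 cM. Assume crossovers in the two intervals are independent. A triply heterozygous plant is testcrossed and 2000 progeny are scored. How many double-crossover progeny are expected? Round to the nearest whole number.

17

Map distances give recombination frequencies of 0.060 and 0.140 for the two intervals.
With no interference, expected double-crossover frequency = 0.060 × 0.140 = 0.00840.
Expected number = 0.00840 × 2000 = 16.80 ≈ 17.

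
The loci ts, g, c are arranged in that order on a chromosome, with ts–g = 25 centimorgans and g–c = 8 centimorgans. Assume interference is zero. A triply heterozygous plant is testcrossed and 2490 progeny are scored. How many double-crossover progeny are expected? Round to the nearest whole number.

50

Map distances give recombination frequencies of 0.250 and 0.080 for the two intervals.
With no interference, expected double-crossover frequency = 0.250 × 0.080 = 0.02000.
Expected number = 0.02000 × 2490 = 49.80 ≈ 50.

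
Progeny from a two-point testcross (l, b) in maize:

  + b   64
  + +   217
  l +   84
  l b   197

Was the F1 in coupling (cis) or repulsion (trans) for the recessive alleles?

cis

The two most frequent classes are + + (217) and l b (197); these are the parental (non-recombinant) types.
So the F1 carried + + on one chromosome and l b on the other — the recessive alleles are on the same chromosome (cis / coupling).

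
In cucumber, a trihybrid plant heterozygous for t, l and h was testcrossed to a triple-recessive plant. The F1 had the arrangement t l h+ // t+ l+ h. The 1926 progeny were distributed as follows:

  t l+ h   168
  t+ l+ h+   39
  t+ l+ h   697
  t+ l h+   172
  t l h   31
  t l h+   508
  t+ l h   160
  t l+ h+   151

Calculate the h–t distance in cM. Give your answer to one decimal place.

The two rarest classes, t l h and t+ l+ h+, are the double crossovers. Comparing them with the parentals, only the h allele has switched, so h is the middle locus and the order is l – h – t.
Crossovers in the h–t interval produce the single-crossover classes t+ l h+ and t l+ h (172 + 168 = 340) plus the double crossovers (70).
RF(h–t) = (340 + 70) / 1926 = 410/1926 = 0.2129 → 21.3 cM.

21.3 cM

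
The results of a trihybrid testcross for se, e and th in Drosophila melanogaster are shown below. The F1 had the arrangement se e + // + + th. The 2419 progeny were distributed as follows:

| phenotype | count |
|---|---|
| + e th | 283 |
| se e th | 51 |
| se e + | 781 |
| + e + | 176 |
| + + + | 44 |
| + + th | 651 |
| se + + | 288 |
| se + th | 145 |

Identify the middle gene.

th

The two rarest classes, se e th and + + +, are the double crossovers. Comparing them with the parentals, only the th allele has switched, so th is the middle locus and the order is se – th – e.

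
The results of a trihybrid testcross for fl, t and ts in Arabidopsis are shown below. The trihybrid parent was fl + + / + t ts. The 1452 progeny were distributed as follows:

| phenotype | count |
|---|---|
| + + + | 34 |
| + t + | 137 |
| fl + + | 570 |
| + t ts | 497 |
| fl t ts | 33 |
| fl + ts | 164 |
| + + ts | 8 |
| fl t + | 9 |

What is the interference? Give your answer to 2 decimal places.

The two rarest classes, fl t + and + + ts, are the double crossovers. Comparing them with the parentals, only the t allele has switched, so t is the middle locus and the order is fl – t – ts.
fl–t: (67 + 17)/1452 = 0.0579; t–ts: (301 + 17)/1452 = 0.2190.
Expected DCO frequency = 0.0579 × 0.2190 ≈ 0.01268; observed = 17/1452 ≈ 0.01171.
Coefficient of coincidence = 0.01171/0.01268 ≈ 0.92; interference = 1 − 0.92 = 0.08.

0.08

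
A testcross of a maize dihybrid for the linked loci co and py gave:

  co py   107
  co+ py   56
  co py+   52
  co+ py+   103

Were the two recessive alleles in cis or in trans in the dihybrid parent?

cis

The two most frequent classes are co+ py+ (103) and co py (107); these are the parental (non-recombinant) types.
So the F1 carried co+ py+ on one chromosome and co py on the other — the recessive alleles are on the same chromosome (cis / coupling).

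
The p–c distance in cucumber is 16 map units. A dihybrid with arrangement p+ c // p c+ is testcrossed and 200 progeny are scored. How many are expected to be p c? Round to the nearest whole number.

A map distance of 16 map units corresponds to a recombination frequency of 0.160.
The F1 is p+ c / p c+, so p c is a recombinant gamete class with expected frequency r/2 = 0.160/2 = 0.0800.
Expected number = 0.0800 × 200 = 16.00 ≈ 16.

16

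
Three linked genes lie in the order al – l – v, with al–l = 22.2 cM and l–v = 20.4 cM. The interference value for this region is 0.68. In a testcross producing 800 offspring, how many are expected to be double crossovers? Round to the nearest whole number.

12

Map distances give recombination frequencies of 0.222 and 0.204 for the two intervals.
With interference 0.68 (so coincidence = 0.32), expected double-crossover frequency = 0.222 × 0.204 × 0.32 = 0.01449.
Expected number = 0.01449 × 800 = 11.59 ≈ 12.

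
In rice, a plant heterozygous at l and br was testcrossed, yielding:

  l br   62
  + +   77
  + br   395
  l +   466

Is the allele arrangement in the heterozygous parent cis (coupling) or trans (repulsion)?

trans

The two most frequent classes are + br (395) and l + (466); these are the parental (non-recombinant) types.
So the F1 carried + br on one chromosome and l + on the other — the recessive alleles are on opposite chromosomes (trans / repulsion).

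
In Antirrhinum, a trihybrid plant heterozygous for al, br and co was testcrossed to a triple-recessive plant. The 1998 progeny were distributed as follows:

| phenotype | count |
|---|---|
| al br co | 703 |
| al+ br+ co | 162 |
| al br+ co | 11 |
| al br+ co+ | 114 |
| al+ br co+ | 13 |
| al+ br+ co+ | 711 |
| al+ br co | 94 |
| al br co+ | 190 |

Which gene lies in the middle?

br

The two most frequent reciprocal classes, al+ br+ co+ and al br co, are the parental types, so the F1 was al+ br+ co+ / al br co.
The two rarest classes, al+ br co+ and al br+ co, are the double crossovers. Comparing them with the parentals, only the br allele has switched, so br is the middle locus and the order is al – br – co.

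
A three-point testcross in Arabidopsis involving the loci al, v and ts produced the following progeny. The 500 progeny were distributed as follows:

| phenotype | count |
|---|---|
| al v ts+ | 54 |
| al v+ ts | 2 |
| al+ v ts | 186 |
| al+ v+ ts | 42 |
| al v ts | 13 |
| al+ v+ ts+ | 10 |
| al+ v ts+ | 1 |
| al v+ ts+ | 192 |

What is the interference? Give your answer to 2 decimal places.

0.42

The two most frequent reciprocal classes, al v+ ts+ and al+ v ts, are the parental types, so the F1 was al v+ ts+ / al+ v ts.
The two rarest classes, al v+ ts and al+ v ts+, are the double crossovers. Comparing them with the parentals, only the ts allele has switched, so ts is the middle locus and the order is v – ts – al.
v–ts: (96 + 3)/500 = 0.1980; ts–al: (23 + 3)/500 = 0.0520.
Expected DCO frequency = 0.1980 × 0.0520 ≈ 0.01030; observed = 3/500 ≈ 0.00600.
Coefficient of coincidence = 0.00600/0.01030 ≈ 0.58; interference = 1 − 0.58 = 0.42.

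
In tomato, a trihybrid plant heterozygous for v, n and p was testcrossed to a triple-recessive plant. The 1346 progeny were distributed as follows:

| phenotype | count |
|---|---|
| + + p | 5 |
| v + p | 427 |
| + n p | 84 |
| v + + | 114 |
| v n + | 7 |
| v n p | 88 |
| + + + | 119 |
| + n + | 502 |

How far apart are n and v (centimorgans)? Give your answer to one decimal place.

16.3 centimorgans

The two most frequent reciprocal classes, v + p and + n +, are the parental types, so the F1 was v + p / + n +.
The two rarest classes, + + p and v n +, are the double crossovers. Comparing them with the parentals, only the v allele has switched, so v is the middle locus and the order is n – v – p.
Crossovers in the n–v interval produce the single-crossover classes v n p and + + + (88 + 119 = 207) plus the double crossovers (12).
RF(n–v) = (207 + 12) / 1346 = 219/1346 = 0.1627 → 16.3 centimorgans.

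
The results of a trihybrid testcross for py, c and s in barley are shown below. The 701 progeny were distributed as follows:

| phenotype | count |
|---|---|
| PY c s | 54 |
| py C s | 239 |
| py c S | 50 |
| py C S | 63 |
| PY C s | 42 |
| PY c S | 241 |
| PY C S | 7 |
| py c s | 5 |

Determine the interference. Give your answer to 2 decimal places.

The two most frequent reciprocal classes, PY c S and py C s, are the parental types, so the F1 was PY c S / py C s.
The two rarest classes, PY C S and py c s, are the double crossovers. Comparing them with the parentals, only the c allele has switched, so c is the middle locus and the order is s – c – py.
s–c: (117 + 12)/701 = 0.1840; c–py: (92 + 12)/701 = 0.1484.
Expected DCO frequency = 0.1840 × 0.1484 ≈ 0.02731; observed = 12/701 ≈ 0.01712.
Coefficient of coincidence = 0.01712/0.02731 ≈ 0.63; interference = 1 − 0.63 = 0.37.

0.37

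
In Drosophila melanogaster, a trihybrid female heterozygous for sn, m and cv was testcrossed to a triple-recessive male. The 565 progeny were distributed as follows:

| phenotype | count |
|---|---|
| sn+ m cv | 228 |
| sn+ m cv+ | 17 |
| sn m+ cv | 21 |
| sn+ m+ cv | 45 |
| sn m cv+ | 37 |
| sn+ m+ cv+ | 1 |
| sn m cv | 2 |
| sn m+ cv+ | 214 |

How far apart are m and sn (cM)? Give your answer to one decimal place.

The two most frequent reciprocal classes, sn+ m cv and sn m+ cv+, are the parental types, so the F1 was sn+ m cv / sn m+ cv+.
The two rarest classes, sn m cv and sn+ m+ cv+, are the double crossovers. Comparing them with the parentals, only the sn allele has switched, so sn is the middle locus and the order is m – sn – cv.
Crossovers in the m–sn interval produce the single-crossover classes sn+ m+ cv and sn m cv+ (45 + 37 = 82) plus the double crossovers (3).
RF(m–sn) = (82 + 3) / 565 = 85/565 = 0.1504 → 15.0 cM.

15.0 cM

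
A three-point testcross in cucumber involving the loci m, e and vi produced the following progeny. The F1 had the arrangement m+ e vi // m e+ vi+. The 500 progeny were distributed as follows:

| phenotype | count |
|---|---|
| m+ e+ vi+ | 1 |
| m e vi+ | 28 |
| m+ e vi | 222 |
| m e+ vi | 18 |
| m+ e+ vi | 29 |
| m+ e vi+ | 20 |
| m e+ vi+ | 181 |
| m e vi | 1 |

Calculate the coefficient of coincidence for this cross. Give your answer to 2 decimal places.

0.42

The two rarest classes, m e vi and m+ e+ vi+, are the double crossovers. Comparing them with the parentals, only the m allele has switched, so m is the middle locus and the order is vi – m – e.
vi–m: (38 + 2)/500 = 0.0800; m–e: (57 + 2)/500 = 0.1180.
Expected DCO frequency = 0.0800 × 0.1180 ≈ 0.00944; observed = 2/500 ≈ 0.00400.
Coefficient of coincidence = 0.00400/0.00944 ≈ 0.42.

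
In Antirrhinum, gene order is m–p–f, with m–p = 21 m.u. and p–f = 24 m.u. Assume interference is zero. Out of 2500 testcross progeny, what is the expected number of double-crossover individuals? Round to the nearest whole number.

Map distances give recombination frequencies of 0.210 and 0.240 for the two intervals.
With no interference, expected double-crossover frequency = 0.210 × 0.240 = 0.05040.
Expected number = 0.05040 × 2500 = 126.00 ≈ 126.

126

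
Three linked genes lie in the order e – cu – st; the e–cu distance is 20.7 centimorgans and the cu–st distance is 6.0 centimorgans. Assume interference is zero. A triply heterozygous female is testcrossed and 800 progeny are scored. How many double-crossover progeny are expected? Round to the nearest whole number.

Map distances give recombination frequencies of 0.207 and 0.060 for the two intervals.
With no interference, expected double-crossover frequency = 0.207 × 0.060 = 0.01242.
Expected number = 0.01242 × 800 = 9.94 ≈ 10.

10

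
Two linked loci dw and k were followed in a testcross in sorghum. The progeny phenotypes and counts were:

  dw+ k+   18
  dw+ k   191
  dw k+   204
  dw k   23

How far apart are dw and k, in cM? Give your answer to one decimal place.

The two most frequent classes, dw+ k (191) and dw k+ (204), are the parental types, so the F1 was dw+ k / dw k+.
The recombinant classes are dw+ k+ and dw k: 18 + 23 = 41.
Recombination frequency = 41/436 = 0.0940 ≈ 9.4%, i.e. 9.4 cM.

9.4 cM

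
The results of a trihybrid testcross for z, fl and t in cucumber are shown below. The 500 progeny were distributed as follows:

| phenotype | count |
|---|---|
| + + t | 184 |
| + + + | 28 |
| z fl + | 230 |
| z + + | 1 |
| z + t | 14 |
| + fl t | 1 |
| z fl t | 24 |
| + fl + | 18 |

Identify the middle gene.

fl

The two most frequent reciprocal classes, + + t and z fl +, are the parental types, so the F1 was + + t / z fl +.
The two rarest classes, + fl t and z + +, are the double crossovers. Comparing them with the parentals, only the fl allele has switched, so fl is the middle locus and the order is t – fl – z.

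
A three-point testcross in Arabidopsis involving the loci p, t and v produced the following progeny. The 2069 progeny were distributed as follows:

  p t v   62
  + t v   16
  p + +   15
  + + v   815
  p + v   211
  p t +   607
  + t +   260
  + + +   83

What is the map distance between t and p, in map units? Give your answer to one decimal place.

The two most frequent reciprocal classes, + + v and p t +, are the parental types, so the F1 was + + v / p t +.
The two rarest classes, + t v and p + +, are the double crossovers. Comparing them with the parentals, only the t allele has switched, so t is the middle locus and the order is p – t – v.
Crossovers in the p–t interval produce the single-crossover classes p + v and + t + (211 + 260 = 471) plus the double crossovers (31).
RF(p–t) = (471 + 31) / 2069 = 502/2069 = 0.2426 → 24.3 map units.

24.3 map units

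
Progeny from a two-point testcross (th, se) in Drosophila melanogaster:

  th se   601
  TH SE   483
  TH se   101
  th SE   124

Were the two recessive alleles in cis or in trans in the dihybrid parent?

The two most frequent classes are TH SE (483) and th se (601); these are the parental (non-recombinant) types.
So the F1 carried TH SE on one chromosome and th se on the other — the recessive alleles are on the same chromosome (cis / coupling).

cis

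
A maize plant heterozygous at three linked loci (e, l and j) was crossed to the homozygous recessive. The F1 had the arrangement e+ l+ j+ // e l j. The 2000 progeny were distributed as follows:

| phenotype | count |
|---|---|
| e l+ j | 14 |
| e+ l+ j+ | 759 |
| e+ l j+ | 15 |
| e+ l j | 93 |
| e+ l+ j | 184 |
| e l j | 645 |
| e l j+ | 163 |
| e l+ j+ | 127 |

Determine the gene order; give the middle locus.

The two rarest classes, e+ l j+ and e l+ j, are the double crossovers. Comparing them with the parentals, only the l allele has switched, so l is the middle locus and the order is e – l – j.

l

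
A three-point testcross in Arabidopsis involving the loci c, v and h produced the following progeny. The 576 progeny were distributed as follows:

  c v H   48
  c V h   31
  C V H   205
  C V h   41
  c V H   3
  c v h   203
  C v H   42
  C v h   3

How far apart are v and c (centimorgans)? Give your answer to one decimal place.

13.7 centimorgans

The two most frequent reciprocal classes, c v h and C V H, are the parental types, so the F1 was c v h / C V H.
The two rarest classes, C v h and c V H, are the double crossovers. Comparing them with the parentals, only the c allele has switched, so c is the middle locus and the order is h – c – v.
Crossovers in the c–v interval produce the single-crossover classes c V h and C v H (31 + 42 = 73) plus the double crossovers (6).
RF(c–v) = (73 + 6) / 576 = 79/576 = 0.1372 → 13.7 centimorgans.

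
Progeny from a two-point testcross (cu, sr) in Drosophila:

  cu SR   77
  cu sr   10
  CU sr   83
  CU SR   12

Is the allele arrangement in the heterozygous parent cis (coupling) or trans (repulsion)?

The two most frequent classes are CU sr (83) and cu SR (77); these are the parental (non-recombinant) types.
So the F1 carried CU sr on one chromosome and cu SR on the other — the recessive alleles are on opposite chromosomes (trans / repulsion).

trans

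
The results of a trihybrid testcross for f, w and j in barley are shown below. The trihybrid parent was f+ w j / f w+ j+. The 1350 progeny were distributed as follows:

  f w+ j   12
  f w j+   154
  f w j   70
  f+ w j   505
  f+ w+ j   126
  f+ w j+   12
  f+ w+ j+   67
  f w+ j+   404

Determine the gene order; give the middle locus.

The two rarest classes, f+ w j+ and f w+ j, are the double crossovers. Comparing them with the parentals, only the j allele has switched, so j is the middle locus and the order is f – j – w.

j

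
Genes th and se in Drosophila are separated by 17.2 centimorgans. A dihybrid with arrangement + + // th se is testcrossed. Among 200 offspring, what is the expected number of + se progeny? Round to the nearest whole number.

17

A map distance of 17.2 centimorgans corresponds to a recombination frequency of 0.172.
The F1 is + + / th se, so + se is a recombinant gamete class with expected frequency r/2 = 0.172/2 = 0.0860.
Expected number = 0.0860 × 200 = 17.20 ≈ 17.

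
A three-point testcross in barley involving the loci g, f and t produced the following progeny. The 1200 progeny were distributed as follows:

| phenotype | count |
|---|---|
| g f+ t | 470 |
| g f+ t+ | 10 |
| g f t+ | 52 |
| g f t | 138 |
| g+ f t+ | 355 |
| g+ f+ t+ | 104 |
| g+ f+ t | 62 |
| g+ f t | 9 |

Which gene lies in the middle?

t

The two most frequent reciprocal classes, g f+ t and g+ f t+, are the parental types, so the F1 was g f+ t / g+ f t+.
The two rarest classes, g f+ t+ and g+ f t, are the double crossovers. Comparing them with the parentals, only the t allele has switched, so t is the middle locus and the order is f – t – g.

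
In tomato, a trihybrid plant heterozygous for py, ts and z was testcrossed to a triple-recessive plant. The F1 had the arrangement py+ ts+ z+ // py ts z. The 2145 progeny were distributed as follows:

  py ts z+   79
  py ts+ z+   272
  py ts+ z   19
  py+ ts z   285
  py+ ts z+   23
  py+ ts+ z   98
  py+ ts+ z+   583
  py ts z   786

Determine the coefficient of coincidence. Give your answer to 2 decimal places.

The two rarest classes, py+ ts z+ and py ts+ z, are the double crossovers. Comparing them with the parentals, only the ts allele has switched, so ts is the middle locus and the order is py – ts – z.
py–ts: (557 + 42)/2145 = 0.2793; ts–z: (177 + 42)/2145 = 0.1021.
Expected DCO frequency = 0.2793 × 0.1021 ≈ 0.02852; observed = 42/2145 ≈ 0.01958.
Coefficient of coincidence = 0.01958/0.02852 ≈ 0.69.

0.69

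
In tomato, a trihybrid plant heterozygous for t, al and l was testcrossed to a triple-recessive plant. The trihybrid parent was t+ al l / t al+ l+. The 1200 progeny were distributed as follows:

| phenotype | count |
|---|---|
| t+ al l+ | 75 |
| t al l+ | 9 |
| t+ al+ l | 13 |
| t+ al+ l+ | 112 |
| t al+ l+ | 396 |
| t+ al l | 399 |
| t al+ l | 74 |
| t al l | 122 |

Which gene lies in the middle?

The two rarest classes, t+ al+ l and t al l+, are the double crossovers. Comparing them with the parentals, only the al allele has switched, so al is the middle locus and the order is t – al – l.

al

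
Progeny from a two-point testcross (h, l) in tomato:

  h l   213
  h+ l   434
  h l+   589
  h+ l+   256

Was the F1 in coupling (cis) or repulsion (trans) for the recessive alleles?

The two most frequent classes are h+ l (434) and h l+ (589); these are the parental (non-recombinant) types.
So the F1 carried h+ l on one chromosome and h l+ on the other — the recessive alleles are on opposite chromosomes (trans / repulsion).

trans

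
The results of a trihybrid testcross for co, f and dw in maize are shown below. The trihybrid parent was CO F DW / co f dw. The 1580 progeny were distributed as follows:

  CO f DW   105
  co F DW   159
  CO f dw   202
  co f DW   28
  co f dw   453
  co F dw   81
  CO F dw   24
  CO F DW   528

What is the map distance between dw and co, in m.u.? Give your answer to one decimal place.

The two rarest classes, CO F dw and co f DW, are the double crossovers. Comparing them with the parentals, only the dw allele has switched, so dw is the middle locus and the order is co – dw – f.
Crossovers in the co–dw interval produce the single-crossover classes co F DW and CO f dw (159 + 202 = 361) plus the double crossovers (52).
RF(co–dw) = (361 + 52) / 1580 = 413/1580 = 0.2614 → 26.1 m.u.

26.1 m.u.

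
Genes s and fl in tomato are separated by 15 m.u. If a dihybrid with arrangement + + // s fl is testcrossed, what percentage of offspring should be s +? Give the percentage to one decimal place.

7.5%

A map distance of 15 m.u. corresponds to a recombination frequency of 0.150.
The F1 is + + / s fl, so s + is a recombinant gamete class with expected frequency r/2 = 0.150/2 = 0.0750.
That is 0.0750 = 7.5% of the progeny.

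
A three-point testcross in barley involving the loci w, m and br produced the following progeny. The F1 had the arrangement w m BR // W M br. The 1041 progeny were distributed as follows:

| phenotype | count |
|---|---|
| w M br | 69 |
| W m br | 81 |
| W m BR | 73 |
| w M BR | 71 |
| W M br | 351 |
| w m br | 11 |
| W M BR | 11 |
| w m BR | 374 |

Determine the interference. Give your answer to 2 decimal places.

The two rarest classes, w m br and W M BR, are the double crossovers. Comparing them with the parentals, only the br allele has switched, so br is the middle locus and the order is m – br – w.
m–br: (152 + 22)/1041 = 0.1671; br–w: (142 + 22)/1041 = 0.1575.
Expected DCO frequency = 0.1671 × 0.1575 ≈ 0.02632; observed = 22/1041 ≈ 0.02113.
Coefficient of coincidence = 0.02113/0.02632 ≈ 0.80; interference = 1 − 0.80 = 0.20.

0.20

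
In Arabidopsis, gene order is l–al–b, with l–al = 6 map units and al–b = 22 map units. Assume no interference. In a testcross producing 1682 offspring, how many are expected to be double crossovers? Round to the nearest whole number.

22

Map distances give recombination frequencies of 0.060 and 0.220 for the two intervals.
With no interference, expected double-crossover frequency = 0.060 × 0.220 = 0.01320.
Expected number = 0.01320 × 1682 = 22.20 ≈ 22.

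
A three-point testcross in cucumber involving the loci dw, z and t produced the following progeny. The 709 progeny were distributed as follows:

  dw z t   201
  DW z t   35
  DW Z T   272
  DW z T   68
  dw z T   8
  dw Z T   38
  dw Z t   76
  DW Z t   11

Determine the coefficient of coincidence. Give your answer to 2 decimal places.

The two most frequent reciprocal classes, dw z t and DW Z T, are the parental types, so the F1 was dw z t / DW Z T.
The two rarest classes, dw z T and DW Z t, are the double crossovers. Comparing them with the parentals, only the t allele has switched, so t is the middle locus and the order is dw – t – z.
dw–t: (73 + 19)/709 = 0.1298; t–z: (144 + 19)/709 = 0.2299.
Expected DCO frequency = 0.1298 × 0.2299 ≈ 0.02984; observed = 19/709 ≈ 0.02680.
Coefficient of coincidence = 0.02680/0.02984 ≈ 0.90.

0.90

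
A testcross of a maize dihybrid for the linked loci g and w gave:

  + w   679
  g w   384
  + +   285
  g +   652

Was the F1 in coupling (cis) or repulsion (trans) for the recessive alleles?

trans

The two most frequent classes are + w (679) and g + (652); these are the parental (non-recombinant) types.
So the F1 carried + w on one chromosome and g + on the other — the recessive alleles are on opposite chromosomes (trans / repulsion).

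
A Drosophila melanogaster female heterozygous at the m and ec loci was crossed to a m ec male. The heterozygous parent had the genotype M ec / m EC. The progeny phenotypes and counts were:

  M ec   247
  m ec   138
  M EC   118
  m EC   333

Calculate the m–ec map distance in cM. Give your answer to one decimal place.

The recombinant classes are M EC and m ec: 118 + 138 = 256.
Recombination frequency = 256/836 = 0.3062 ≈ 30.6%, i.e. 30.6 cM.

30.6 cM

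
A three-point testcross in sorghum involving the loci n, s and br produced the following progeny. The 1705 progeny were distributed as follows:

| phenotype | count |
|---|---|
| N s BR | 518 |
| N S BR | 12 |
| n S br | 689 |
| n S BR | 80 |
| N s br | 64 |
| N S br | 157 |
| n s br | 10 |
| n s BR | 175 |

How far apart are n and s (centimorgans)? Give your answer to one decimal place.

20.8 centimorgans

The two most frequent reciprocal classes, n S br and N s BR, are the parental types, so the F1 was n S br / N s BR.
The two rarest classes, n s br and N S BR, are the double crossovers. Comparing them with the parentals, only the s allele has switched, so s is the middle locus and the order is n – s – br.
Crossovers in the n–s interval produce the single-crossover classes N S br and n s BR (157 + 175 = 332) plus the double crossovers (22).
RF(n–s) = (332 + 22) / 1705 = 354/1705 = 0.2076 → 20.8 centimorgans.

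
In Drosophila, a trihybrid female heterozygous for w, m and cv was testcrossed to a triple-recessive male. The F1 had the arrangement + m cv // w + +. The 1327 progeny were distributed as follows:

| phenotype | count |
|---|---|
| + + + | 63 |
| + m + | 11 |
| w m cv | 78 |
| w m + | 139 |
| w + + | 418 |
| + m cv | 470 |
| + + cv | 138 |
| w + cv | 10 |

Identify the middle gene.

The two rarest classes, + m + and w + cv, are the double crossovers. Comparing them with the parentals, only the cv allele has switched, so cv is the middle locus and the order is m – cv – w.

cv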